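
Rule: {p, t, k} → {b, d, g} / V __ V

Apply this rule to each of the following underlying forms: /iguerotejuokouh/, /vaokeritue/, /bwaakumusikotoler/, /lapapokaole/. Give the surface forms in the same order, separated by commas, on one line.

/iguerotejuokouh/: /t/ is a voiceless stop between vowels /o/ and /e/, so it voices to [d]. /k/ is a voiceless stop between vowels /o/ and /o/, so it voices to [g]. → [iguerodejuogouh].
/vaokeritue/: /k/ is a voiceless stop between vowels /o/ and /e/, so it voices to [g]. /t/ is a voiceless stop between vowels /i/ and /u/, so it voices to [d]. → [vaogeridue].
/bwaakumusikotoler/: /k/ is a voiceless stop between vowels /a/ and /u/, so it voices to [g]. /k/ is a voiceless stop between vowels /i/ and /o/, so it voices to [g]. /t/ is a voiceless stop between vowels /o/ and /o/, so it voices to [d]. → [bwaagumusigodoler].
/lapapokaole/: /p/ is a voiceless stop between vowels /a/ and /a/, so it voices to [b]. /p/ is a voiceless stop between vowels /a/ and /o/, so it voices to [b]. /k/ is a voiceless stop between vowels /o/ and /a/, so it voices to [g]. → [lababogaole].

iguerodejuogouh, vaogeridue, bwaagumusigodoler, lababogaole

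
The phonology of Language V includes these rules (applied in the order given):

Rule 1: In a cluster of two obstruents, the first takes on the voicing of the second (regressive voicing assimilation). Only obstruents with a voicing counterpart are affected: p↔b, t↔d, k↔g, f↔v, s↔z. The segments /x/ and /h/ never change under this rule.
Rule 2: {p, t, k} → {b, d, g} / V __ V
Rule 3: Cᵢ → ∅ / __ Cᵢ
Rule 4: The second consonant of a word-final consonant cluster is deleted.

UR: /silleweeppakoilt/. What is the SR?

sileweepagoil

Rule 1 (regressive voicing assimilation): no segment meets the environment; /silleweeppakoilt/ is unchanged.
Rule 2 (intervocalic voicing): /k/ is a voiceless stop between vowels /a/ and /o/, so it voices to [g]. /silleweeppakoilt/ → silleweeppagoilt.
Rule 3 (degemination): /ll/ is a geminate; the first /l/ deletes. /pp/ is a geminate; the first /p/ deletes. /silleweeppagoilt/ → sileweepagoilt.
Rule 4 (final cluster simplification): /t/ is the second consonant of a word-final cluster /lt/, so it deletes. /sileweepagoilt/ → sileweepagoil.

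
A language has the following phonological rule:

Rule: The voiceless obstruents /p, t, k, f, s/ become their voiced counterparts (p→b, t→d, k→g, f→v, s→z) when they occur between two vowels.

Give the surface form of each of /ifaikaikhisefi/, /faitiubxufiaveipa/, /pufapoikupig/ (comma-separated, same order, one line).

/ifaikaikhisefi/: /f/ is a voiceless obstruent between vowels /i/ and /a/, so it voices to [v]. /k/ is a voiceless obstruent between vowels /i/ and /a/, so it voices to [g]. /s/ is a voiceless obstruent between vowels /i/ and /e/, so it voices to [z]. /f/ is a voiceless obstruent between vowels /e/ and /i/, so it voices to [v]. → [ivaigaikhizevi].
/faitiubxufiaveipa/: /t/ is a voiceless obstruent between vowels /i/ and /i/, so it voices to [d]. /f/ is a voiceless obstruent between vowels /u/ and /i/, so it voices to [v]. /p/ is a voiceless obstruent between vowels /i/ and /a/, so it voices to [b]. → [faidiubxuviaveiba].
/pufapoikupig/: /f/ is a voiceless obstruent between vowels /u/ and /a/, so it voices to [v]. /p/ is a voiceless obstruent between vowels /a/ and /o/, so it voices to [b]. /k/ is a voiceless obstruent between vowels /i/ and /u/, so it voices to [g]. /p/ is a voiceless obstruent between vowels /u/ and /i/, so it voices to [b]. → [puvaboigubig].

ivaigaikhizevi, faidiubxuviaveiba, puvaboigubig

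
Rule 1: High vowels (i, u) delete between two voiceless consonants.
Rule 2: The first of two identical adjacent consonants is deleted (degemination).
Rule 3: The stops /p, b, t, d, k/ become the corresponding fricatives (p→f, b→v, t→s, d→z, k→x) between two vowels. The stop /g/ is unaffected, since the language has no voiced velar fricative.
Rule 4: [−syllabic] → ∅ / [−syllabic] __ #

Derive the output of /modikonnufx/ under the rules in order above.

Rule 1 (high vowel syncope): no segment meets the environment; /modikonnufx/ is unchanged.
Rule 2 (degemination): /nn/ is a geminate; the first /n/ deletes. /modikonnufx/ → modikonufx.
Rule 3 (intervocalic spirantization): /d/ is a stop between vowels /o/ and /i/, so it spirantizes to the fricative [z]. /k/ is a stop between vowels /i/ and /o/, so it spirantizes to the fricative [x]. /modikonufx/ → mozixonufx.
Rule 4 (final cluster simplification): /x/ is the second consonant of a word-final cluster /fx/, so it deletes. /mozixonufx/ → mozixonuf.

mozixonuf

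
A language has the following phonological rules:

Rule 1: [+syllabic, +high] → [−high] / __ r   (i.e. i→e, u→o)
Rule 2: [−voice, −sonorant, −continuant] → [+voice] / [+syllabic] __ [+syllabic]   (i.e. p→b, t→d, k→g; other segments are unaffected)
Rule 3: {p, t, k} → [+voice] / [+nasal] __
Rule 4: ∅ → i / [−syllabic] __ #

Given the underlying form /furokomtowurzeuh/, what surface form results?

forogomdoworzeuhi

Rule 1 (pre-rhotic lowering): /u/ is a high vowel immediately before /r/, so it lowers to [o]. /u/ is a high vowel immediately before /r/, so it lowers to [o]. /furokomtowurzeuh/ → forokomtoworzeuh.
Rule 2 (intervocalic voicing): /k/ is a voiceless stop between vowels /o/ and /o/, so it voices to [g]. /forokomtoworzeuh/ → forogomtoworzeuh.
Rule 3 (post-nasal voicing): /t/ is a voiceless stop immediately after the nasal /m/, so it voices to [d]. /forogomtoworzeuh/ → forogomdoworzeuh.
Rule 4 (final i-epenthesis): the form ends in the consonant /h/, so [i] is inserted word-finally. /forogomdoworzeuh/ → forogomdoworzeuhi.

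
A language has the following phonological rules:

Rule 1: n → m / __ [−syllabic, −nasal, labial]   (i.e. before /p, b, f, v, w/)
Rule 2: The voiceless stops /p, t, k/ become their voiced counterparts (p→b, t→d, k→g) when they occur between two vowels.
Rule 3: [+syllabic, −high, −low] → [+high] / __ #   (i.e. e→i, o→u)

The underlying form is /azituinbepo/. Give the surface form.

aziduimbebu

Rule 1 (nasal place assimilation): /n/ precedes the labial consonant /b/, so it assimilates in place to [m]. /azituinbepo/ → azituimbepo.
Rule 2 (intervocalic voicing): /t/ is a voiceless stop between vowels /i/ and /u/, so it voices to [d]. /p/ is a voiceless stop between vowels /e/ and /o/, so it voices to [b]. /azituimbepo/ → aziduimbebo.
Rule 3 (final vowel raising): /o/ is a mid vowel in word-final position, so it raises to [u]. /aziduimbebo/ → aziduimbebu.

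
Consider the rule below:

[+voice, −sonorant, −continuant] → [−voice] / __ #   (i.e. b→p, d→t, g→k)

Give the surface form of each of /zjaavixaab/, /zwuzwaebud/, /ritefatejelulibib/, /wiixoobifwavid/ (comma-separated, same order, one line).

zjaavixaap, zwuzwaebut, ritefatejelulibip, wiixoobifwavit

/zjaavixaab/: /b/ is a voiced stop in word-final position, so it devoices to [p]. → [zjaavixaap].
/zwuzwaebud/: /d/ is a voiced stop in word-final position, so it devoices to [t]. → [zwuzwaebut].
/ritefatejelulibib/: /b/ is a voiced stop in word-final position, so it devoices to [p]. → [ritefatejelulibip].
/wiixoobifwavid/: /d/ is a voiced stop in word-final position, so it devoices to [t]. → [wiixoobifwavit].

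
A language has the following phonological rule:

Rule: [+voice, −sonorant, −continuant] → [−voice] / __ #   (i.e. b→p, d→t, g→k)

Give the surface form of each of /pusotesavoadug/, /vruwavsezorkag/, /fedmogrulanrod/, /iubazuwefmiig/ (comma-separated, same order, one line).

pusotesavoaduk, vruwavsezorkak, fedmogrulanrot, iubazuwefmiik

/pusotesavoadug/: /g/ is a voiced stop in word-final position, so it devoices to [k]. → [pusotesavoaduk].
/vruwavsezorkag/: /g/ is a voiced stop in word-final position, so it devoices to [k]. → [vruwavsezorkak].
/fedmogrulanrod/: /d/ is a voiced stop in word-final position, so it devoices to [t]. → [fedmogrulanrot].
/iubazuwefmiig/: /g/ is a voiced stop in word-final position, so it devoices to [k]. → [iubazuwefmiik].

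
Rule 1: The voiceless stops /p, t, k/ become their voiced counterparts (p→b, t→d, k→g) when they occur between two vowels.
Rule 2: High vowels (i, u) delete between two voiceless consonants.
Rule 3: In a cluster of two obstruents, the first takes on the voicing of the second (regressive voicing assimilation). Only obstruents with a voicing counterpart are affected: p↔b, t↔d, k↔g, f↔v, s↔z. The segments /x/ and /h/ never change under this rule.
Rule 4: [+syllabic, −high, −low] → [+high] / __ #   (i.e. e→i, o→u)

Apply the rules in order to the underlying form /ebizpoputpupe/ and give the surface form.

ebispobutpubi

Rule 1 (intervocalic voicing): /p/ is a voiceless stop between vowels /o/ and /u/, so it voices to [b]. /p/ is a voiceless stop between vowels /u/ and /e/, so it voices to [b]. /ebizpoputpupe/ → ebizpobutpube.
Rule 2 (high vowel syncope): no segment meets the environment; /ebizpobutpube/ is unchanged.
Rule 3 (regressive voicing assimilation): /z/ precedes the voiceless obstruent /p/, so it devoices to [s] by assimilation. /ebizpobutpube/ → ebispobutpube.
Rule 4 (final vowel raising): /e/ is a mid vowel in word-final position, so it raises to [i]. /ebispobutpube/ → ebispobutpubi.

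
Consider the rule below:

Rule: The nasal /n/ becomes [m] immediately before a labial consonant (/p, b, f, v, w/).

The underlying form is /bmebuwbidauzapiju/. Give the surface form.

No segment of /bmebuwbidauzapiju/ meets the structural description of the rule, so the form surfaces unchanged.

bmebuwbidauzapiju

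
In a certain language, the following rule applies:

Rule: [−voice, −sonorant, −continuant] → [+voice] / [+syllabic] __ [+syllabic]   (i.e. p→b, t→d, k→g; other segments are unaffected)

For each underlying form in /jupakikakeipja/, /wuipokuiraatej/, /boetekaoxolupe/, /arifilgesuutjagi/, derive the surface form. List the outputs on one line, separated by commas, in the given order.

jubagigageipja, wuiboguiraadej, boedegaoxolube, arifilgesuutjagi

/jupakikakeipja/: /p/ is a voiceless stop between vowels /u/ and /a/, so it voices to [b]. /k/ is a voiceless stop between vowels /a/ and /i/, so it voices to [g]. /k/ is a voiceless stop between vowels /i/ and /a/, so it voices to [g]. /k/ is a voiceless stop between vowels /a/ and /e/, so it voices to [g]. → [jubagigageipja].
/wuipokuiraatej/: /p/ is a voiceless stop between vowels /i/ and /o/, so it voices to [b]. /k/ is a voiceless stop between vowels /o/ and /u/, so it voices to [g]. /t/ is a voiceless stop between vowels /a/ and /e/, so it voices to [d]. → [wuiboguiraadej].
/boetekaoxolupe/: /t/ is a voiceless stop between vowels /e/ and /e/, so it voices to [d]. /k/ is a voiceless stop between vowels /e/ and /a/, so it voices to [g]. /p/ is a voiceless stop between vowels /u/ and /e/, so it voices to [b]. → [boedegaoxolube].
/arifilgesuutjagi/: the rule's environment is not met; surfaces unchanged as [arifilgesuutjagi].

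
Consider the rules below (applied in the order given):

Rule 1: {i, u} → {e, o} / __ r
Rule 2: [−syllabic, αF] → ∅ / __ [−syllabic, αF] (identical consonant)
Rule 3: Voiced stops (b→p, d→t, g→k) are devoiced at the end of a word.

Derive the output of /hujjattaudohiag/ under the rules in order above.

hujataudohiak

Rule 1 (pre-rhotic lowering): no segment meets the environment; /hujjattaudohiag/ is unchanged.
Rule 2 (degemination): /jj/ is a geminate; the first /j/ deletes. /tt/ is a geminate; the first /t/ deletes. /hujjattaudohiag/ → hujataudohiag.
Rule 3 (final devoicing): /g/ is a voiced stop in word-final position, so it devoices to [k]. /hujataudohiag/ → hujataudohiak.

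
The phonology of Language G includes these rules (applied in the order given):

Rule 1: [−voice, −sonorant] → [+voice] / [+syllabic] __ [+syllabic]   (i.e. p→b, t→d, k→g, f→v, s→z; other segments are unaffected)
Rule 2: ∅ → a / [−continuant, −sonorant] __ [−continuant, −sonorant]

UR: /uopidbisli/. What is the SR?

uobidabisli

Rule 1 (intervocalic voicing): /p/ is a voiceless obstruent between vowels /o/ and /i/, so it voices to [b]. /uopidbisli/ → uobidbisli.
Rule 2 (stop-cluster a-epenthesis): /d/ and /b/ form a stop–stop cluster, so [a] is inserted between them. /uobidbisli/ → uobidabisli.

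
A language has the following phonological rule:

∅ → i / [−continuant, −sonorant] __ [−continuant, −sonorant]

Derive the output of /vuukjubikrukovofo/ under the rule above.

vuukjubikrukovofo

No segment of /vuukjubikrukovofo/ meets the structural description of the rule, so the form surfaces unchanged.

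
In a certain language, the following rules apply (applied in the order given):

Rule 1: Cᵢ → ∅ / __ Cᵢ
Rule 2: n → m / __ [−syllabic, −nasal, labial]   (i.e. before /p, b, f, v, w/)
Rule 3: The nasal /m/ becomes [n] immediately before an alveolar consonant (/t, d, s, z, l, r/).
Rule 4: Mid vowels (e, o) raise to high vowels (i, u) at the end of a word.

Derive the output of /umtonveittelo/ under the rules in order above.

Rule 1 (degemination): /tt/ is a geminate; the first /t/ deletes. /umtonveittelo/ → umtonveitelo.
Rule 2 (nasal place assimilation): /n/ precedes the labial consonant /v/, so it assimilates in place to [m]. /umtonveitelo/ → umtomveitelo.
Rule 3 (nasal place assimilation): /m/ precedes the alveolar consonant /t/, so it assimilates in place to [n]. /umtomveitelo/ → untomveitelo.
Rule 4 (final vowel raising): /o/ is a mid vowel in word-final position, so it raises to [u]. /untomveitelo/ → untomveitelu.

untomveitelu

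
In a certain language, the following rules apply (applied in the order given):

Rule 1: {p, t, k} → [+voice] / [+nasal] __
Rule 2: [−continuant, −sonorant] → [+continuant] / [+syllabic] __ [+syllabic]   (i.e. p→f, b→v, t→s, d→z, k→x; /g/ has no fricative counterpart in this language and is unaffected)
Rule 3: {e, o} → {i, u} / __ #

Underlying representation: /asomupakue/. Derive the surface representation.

Rule 1 (post-nasal voicing): no segment meets the environment; /asomupakue/ is unchanged.
Rule 2 (intervocalic spirantization): /p/ is a stop between vowels /u/ and /a/, so it spirantizes to the fricative [f]. /k/ is a stop between vowels /a/ and /u/, so it spirantizes to the fricative [x]. /asomupakue/ → asomufaxue.
Rule 3 (final vowel raising): /e/ is a mid vowel in word-final position, so it raises to [i]. /asomufaxue/ → asomufaxui.

asomufaxui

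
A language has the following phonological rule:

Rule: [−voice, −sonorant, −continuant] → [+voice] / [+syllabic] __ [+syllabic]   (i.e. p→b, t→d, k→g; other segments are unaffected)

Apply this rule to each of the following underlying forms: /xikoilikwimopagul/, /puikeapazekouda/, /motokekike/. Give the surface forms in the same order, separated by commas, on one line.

/xikoilikwimopagul/: /k/ is a voiceless stop between vowels /i/ and /o/, so it voices to [g]. /p/ is a voiceless stop between vowels /o/ and /a/, so it voices to [b]. → [xigoilikwimobagul].
/puikeapazekouda/: /k/ is a voiceless stop between vowels /i/ and /e/, so it voices to [g]. /p/ is a voiceless stop between vowels /a/ and /a/, so it voices to [b]. /k/ is a voiceless stop between vowels /e/ and /o/, so it voices to [g]. → [puigeabazegouda].
/motokekike/: /t/ is a voiceless stop between vowels /o/ and /o/, so it voices to [d]. /k/ is a voiceless stop between vowels /o/ and /e/, so it voices to [g]. /k/ is a voiceless stop between vowels /e/ and /i/, so it voices to [g]. /k/ is a voiceless stop between vowels /i/ and /e/, so it voices to [g]. → [modogegige].

xigoilikwimobagul, puigeabazegouda, modogegige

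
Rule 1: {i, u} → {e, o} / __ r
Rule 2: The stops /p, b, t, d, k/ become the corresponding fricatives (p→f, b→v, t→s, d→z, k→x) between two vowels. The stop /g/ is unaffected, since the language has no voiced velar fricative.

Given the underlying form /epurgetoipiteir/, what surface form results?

eforgesoifiseer

Rule 1 (pre-rhotic lowering): /u/ is a high vowel immediately before /r/, so it lowers to [o]. /i/ is a high vowel immediately before /r/, so it lowers to [e]. /epurgetoipiteir/ → eporgetoipiteer.
Rule 2 (intervocalic spirantization): /p/ is a stop between vowels /e/ and /o/, so it spirantizes to the fricative [f]. /t/ is a stop between vowels /e/ and /o/, so it spirantizes to the fricative [s]. /p/ is a stop between vowels /i/ and /i/, so it spirantizes to the fricative [f]. /t/ is a stop between vowels /i/ and /e/, so it spirantizes to the fricative [s]. /eporgetoipiteer/ → eforgesoifiseer.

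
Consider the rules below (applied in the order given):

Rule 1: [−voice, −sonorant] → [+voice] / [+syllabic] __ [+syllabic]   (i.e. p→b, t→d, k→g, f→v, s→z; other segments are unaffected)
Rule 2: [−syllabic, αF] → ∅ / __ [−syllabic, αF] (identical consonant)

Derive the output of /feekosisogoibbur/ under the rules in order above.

feegozizogoibur

Rule 1 (intervocalic voicing): /k/ is a voiceless obstruent between vowels /e/ and /o/, so it voices to [g]. /s/ is a voiceless obstruent between vowels /o/ and /i/, so it voices to [z]. /s/ is a voiceless obstruent between vowels /i/ and /o/, so it voices to [z]. /feekosisogoibbur/ → feegozizogoibbur.
Rule 2 (degemination): /bb/ is a geminate; the first /b/ deletes. /feegozizogoibbur/ → feegozizogoibur.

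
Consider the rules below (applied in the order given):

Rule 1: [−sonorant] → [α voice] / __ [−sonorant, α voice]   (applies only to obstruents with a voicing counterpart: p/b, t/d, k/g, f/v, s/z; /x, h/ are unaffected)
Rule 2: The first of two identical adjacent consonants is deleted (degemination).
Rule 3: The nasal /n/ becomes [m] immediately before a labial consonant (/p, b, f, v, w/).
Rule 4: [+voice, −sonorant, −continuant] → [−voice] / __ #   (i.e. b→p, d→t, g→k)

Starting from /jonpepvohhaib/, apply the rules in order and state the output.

jompebvohaip

Rule 1 (regressive voicing assimilation): /p/ precedes the voiced obstruent /v/, so it voices to [b] by assimilation. /jonpepvohhaib/ → jonpebvohhaib.
Rule 2 (degemination): /hh/ is a geminate; the first /h/ deletes. /jonpebvohhaib/ → jonpebvohaib.
Rule 3 (nasal place assimilation): /n/ precedes the labial consonant /p/, so it assimilates in place to [m]. /jonpebvohaib/ → jompebvohaib.
Rule 4 (final devoicing): /b/ is a voiced stop in word-final position, so it devoices to [p]. /jompebvohaib/ → jompebvohaip.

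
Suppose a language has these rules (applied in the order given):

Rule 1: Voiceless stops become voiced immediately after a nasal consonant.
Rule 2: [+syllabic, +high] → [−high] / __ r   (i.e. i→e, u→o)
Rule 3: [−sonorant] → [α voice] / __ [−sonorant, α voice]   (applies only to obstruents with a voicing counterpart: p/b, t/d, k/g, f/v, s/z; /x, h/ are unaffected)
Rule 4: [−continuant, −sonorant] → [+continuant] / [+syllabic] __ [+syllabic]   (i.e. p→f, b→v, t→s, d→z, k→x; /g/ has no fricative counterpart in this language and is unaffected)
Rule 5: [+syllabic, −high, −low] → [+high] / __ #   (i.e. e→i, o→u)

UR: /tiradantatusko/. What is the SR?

Rule 1 (post-nasal voicing): /t/ is a voiceless stop immediately after the nasal /n/, so it voices to [d]. /tiradantatusko/ → tiradandatusko.
Rule 2 (pre-rhotic lowering): /i/ is a high vowel immediately before /r/, so it lowers to [e]. /tiradandatusko/ → teradandatusko.
Rule 3 (regressive voicing assimilation): no segment meets the environment; /teradandatusko/ is unchanged.
Rule 4 (intervocalic spirantization): /d/ is a stop between vowels /a/ and /a/, so it spirantizes to the fricative [z]. /t/ is a stop between vowels /a/ and /u/, so it spirantizes to the fricative [s]. /teradandatusko/ → terazandasusko.
Rule 5 (final vowel raising): /o/ is a mid vowel in word-final position, so it raises to [u]. /terazandasusko/ → terazandasusku.

terazandasusku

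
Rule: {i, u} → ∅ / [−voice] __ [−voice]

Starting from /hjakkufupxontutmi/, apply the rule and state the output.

hjakkfpxonttmi

/u/ is a high vowel flanked by voiceless consonants /k/ and /f/, so it deletes.
/u/ is a high vowel flanked by voiceless consonants /f/ and /p/, so it deletes.
/u/ is a high vowel flanked by voiceless consonants /t/ and /t/, so it deletes.
The other instance of /i/ does not occur in the required environment and remains unchanged.
Surface form: [hjakkfpxonttmi].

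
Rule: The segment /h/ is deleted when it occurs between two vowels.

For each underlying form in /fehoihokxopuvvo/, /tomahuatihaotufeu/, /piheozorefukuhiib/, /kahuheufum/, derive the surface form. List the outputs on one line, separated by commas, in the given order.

/fehoihokxopuvvo/: /h/ occurs between vowels /e/ and /o/, so it deletes. /h/ occurs between vowels /i/ and /o/, so it deletes. → [feoiokxopuvvo].
/tomahuatihaotufeu/: /h/ occurs between vowels /a/ and /u/, so it deletes. /h/ occurs between vowels /i/ and /a/, so it deletes. → [tomauatiaotufeu].
/piheozorefukuhiib/: /h/ occurs between vowels /i/ and /e/, so it deletes. /h/ occurs between vowels /u/ and /i/, so it deletes. → [pieozorefukuiib].
/kahuheufum/: /h/ occurs between vowels /a/ and /u/, so it deletes. /h/ occurs between vowels /u/ and /e/, so it deletes. → [kaueufum].

feoiokxopuvvo, tomauatiaotufeu, pieozorefukuiib, kaueufum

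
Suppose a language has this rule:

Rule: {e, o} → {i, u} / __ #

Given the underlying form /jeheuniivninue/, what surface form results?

jeheuniivninui

Scanning /jeheuniivninue/: /e/ at position 2 is not in the conditioning environment; /e/ at position 4 is not in the conditioning environment; /e/ is a mid vowel in word-final position, so it raises to [i].
Result: [jeheuniivninui].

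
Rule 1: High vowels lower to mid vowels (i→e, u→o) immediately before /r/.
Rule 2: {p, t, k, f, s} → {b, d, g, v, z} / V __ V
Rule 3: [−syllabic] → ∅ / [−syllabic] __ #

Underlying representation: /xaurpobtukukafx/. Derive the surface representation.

Rule 1 (pre-rhotic lowering): /u/ is a high vowel immediately before /r/, so it lowers to [o]. /xaurpobtukukafx/ → xaorpobtukukafx.
Rule 2 (intervocalic voicing): /k/ is a voiceless obstruent between vowels /u/ and /u/, so it voices to [g]. /k/ is a voiceless obstruent between vowels /u/ and /a/, so it voices to [g]. /xaorpobtukukafx/ → xaorpobtugugafx.
Rule 3 (final cluster simplification): /x/ is the second consonant of a word-final cluster /fx/, so it deletes. /xaorpobtugugafx/ → xaorpobtugugaf.

xaorpobtugugaf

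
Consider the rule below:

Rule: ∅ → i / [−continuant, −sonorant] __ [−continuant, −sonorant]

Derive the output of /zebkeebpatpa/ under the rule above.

/b/ and /k/ form a stop–stop cluster, so [i] is inserted between them.
/b/ and /p/ form a stop–stop cluster, so [i] is inserted between them.
/t/ and /p/ form a stop–stop cluster, so [i] is inserted between them.
Surface form: [zebikeebipatipa].

zebikeebipatipa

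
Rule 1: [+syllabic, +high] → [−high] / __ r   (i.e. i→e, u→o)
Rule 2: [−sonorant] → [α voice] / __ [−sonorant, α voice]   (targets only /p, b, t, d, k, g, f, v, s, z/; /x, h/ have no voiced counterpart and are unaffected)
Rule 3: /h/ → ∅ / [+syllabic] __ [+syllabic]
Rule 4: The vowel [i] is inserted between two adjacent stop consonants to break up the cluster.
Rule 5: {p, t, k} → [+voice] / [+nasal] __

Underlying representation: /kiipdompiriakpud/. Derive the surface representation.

kiibidomberiakipud

Rule 1 (pre-rhotic lowering): /i/ is a high vowel immediately before /r/, so it lowers to [e]. /kiipdompiriakpud/ → kiipdomperiakpud.
Rule 2 (regressive voicing assimilation): /p/ precedes the voiced obstruent /d/, so it voices to [b] by assimilation. /kiipdomperiakpud/ → kiibdomperiakpud.
Rule 3 (intervocalic h-deletion): no segment meets the environment; /kiibdomperiakpud/ is unchanged.
Rule 4 (stop-cluster i-epenthesis): /b/ and /d/ form a stop–stop cluster, so [i] is inserted between them. /k/ and /p/ form a stop–stop cluster, so [i] is inserted between them. /kiibdomperiakpud/ → kiibidomperiakipud.
Rule 5 (post-nasal voicing): /p/ is a voiceless stop immediately after the nasal /m/, so it voices to [b]. /kiibidomperiakipud/ → kiibidomberiakipud.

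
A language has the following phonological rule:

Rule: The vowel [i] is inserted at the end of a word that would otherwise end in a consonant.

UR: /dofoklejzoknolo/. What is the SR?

dofoklejzoknolo

No segment of /dofoklejzoknolo/ meets the structural description of the rule, so the form surfaces unchanged.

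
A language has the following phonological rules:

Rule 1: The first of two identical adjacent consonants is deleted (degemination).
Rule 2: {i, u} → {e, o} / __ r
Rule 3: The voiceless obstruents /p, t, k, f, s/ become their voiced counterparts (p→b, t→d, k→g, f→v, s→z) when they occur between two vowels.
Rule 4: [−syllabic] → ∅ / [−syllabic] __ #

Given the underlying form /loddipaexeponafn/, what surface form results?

Rule 1 (degemination): /dd/ is a geminate; the first /d/ deletes. /loddipaexeponafn/ → lodipaexeponafn.
Rule 2 (pre-rhotic lowering): no segment meets the environment; /lodipaexeponafn/ is unchanged.
Rule 3 (intervocalic voicing): /p/ is a voiceless obstruent between vowels /i/ and /a/, so it voices to [b]. /p/ is a voiceless obstruent between vowels /e/ and /o/, so it voices to [b]. /lodipaexeponafn/ → lodibaexebonafn.
Rule 4 (final cluster simplification): /n/ is the second consonant of a word-final cluster /fn/, so it deletes. /lodibaexebonafn/ → lodibaexebonaf.

lodibaexebonaf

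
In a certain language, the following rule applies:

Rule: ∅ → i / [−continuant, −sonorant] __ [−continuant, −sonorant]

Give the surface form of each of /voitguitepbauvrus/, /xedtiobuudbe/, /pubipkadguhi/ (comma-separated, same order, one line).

/voitguitepbauvrus/: /t/ and /g/ form a stop–stop cluster, so [i] is inserted between them. /p/ and /b/ form a stop–stop cluster, so [i] is inserted between them. → [voitiguitepibauvrus].
/xedtiobuudbe/: /d/ and /t/ form a stop–stop cluster, so [i] is inserted between them. /d/ and /b/ form a stop–stop cluster, so [i] is inserted between them. → [xeditiobuudibe].
/pubipkadguhi/: /p/ and /k/ form a stop–stop cluster, so [i] is inserted between them. /d/ and /g/ form a stop–stop cluster, so [i] is inserted between them. → [pubipikadiguhi].

voitiguitepibauvrus, xeditiobuudibe, pubipikadiguhi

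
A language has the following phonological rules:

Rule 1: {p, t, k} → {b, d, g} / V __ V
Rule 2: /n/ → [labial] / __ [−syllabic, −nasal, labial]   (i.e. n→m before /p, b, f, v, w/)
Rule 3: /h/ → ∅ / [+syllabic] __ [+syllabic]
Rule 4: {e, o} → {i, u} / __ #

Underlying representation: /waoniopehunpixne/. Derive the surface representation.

waoniobeumpixni

Rule 1 (intervocalic voicing): /p/ is a voiceless stop between vowels /o/ and /e/, so it voices to [b]. /waoniopehunpixne/ → waoniobehunpixne.
Rule 2 (nasal place assimilation): /n/ precedes the labial consonant /p/, so it assimilates in place to [m]. /waoniobehunpixne/ → waoniobehumpixne.
Rule 3 (intervocalic h-deletion): /h/ occurs between vowels /e/ and /u/, so it deletes. /waoniobehumpixne/ → waoniobeumpixne.
Rule 4 (final vowel raising): /e/ is a mid vowel in word-final position, so it raises to [i]. /waoniobeumpixne/ → waoniobeumpixni.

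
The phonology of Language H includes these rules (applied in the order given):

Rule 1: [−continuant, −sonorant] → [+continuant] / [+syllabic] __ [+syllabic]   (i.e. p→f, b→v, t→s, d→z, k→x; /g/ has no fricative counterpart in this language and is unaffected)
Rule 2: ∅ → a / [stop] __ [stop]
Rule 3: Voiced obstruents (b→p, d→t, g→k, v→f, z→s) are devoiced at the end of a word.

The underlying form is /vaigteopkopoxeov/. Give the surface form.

Rule 1 (intervocalic spirantization): /p/ is a stop between vowels /o/ and /o/, so it spirantizes to the fricative [f]. /vaigteopkopoxeov/ → vaigteopkofoxeov.
Rule 2 (stop-cluster a-epenthesis): /g/ and /t/ form a stop–stop cluster, so [a] is inserted between them. /p/ and /k/ form a stop–stop cluster, so [a] is inserted between them. /vaigteopkofoxeov/ → vaigateopakofoxeov.
Rule 3 (final devoicing): /v/ is a voiced obstruent in word-final position, so it devoices to [f]. /vaigateopakofoxeov/ → vaigateopakofoxeof.

vaigateopakofoxeof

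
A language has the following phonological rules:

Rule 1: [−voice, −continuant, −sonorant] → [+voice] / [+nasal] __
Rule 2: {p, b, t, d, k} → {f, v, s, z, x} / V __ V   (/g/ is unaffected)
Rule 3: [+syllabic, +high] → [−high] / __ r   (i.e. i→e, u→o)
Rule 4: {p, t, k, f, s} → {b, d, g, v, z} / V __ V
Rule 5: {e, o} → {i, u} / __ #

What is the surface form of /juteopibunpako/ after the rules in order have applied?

juzeovivunbaxu

Rule 1 (post-nasal voicing): /p/ is a voiceless stop immediately after the nasal /n/, so it voices to [b]. /juteopibunpako/ → juteopibunbako.
Rule 2 (intervocalic spirantization): /t/ is a stop between vowels /u/ and /e/, so it spirantizes to the fricative [s]. /p/ is a stop between vowels /o/ and /i/, so it spirantizes to the fricative [f]. /b/ is a stop between vowels /i/ and /u/, so it spirantizes to the fricative [v]. /k/ is a stop between vowels /a/ and /o/, so it spirantizes to the fricative [x]. /juteopibunbako/ → juseofivunbaxo.
Rule 3 (pre-rhotic lowering): no segment meets the environment; /juseofivunbaxo/ is unchanged.
Rule 4 (intervocalic voicing): /s/ is a voiceless obstruent between vowels /u/ and /e/, so it voices to [z]. /f/ is a voiceless obstruent between vowels /o/ and /i/, so it voices to [v]. /juseofivunbaxo/ → juzeovivunbaxo.
Rule 5 (final vowel raising): /o/ is a mid vowel in word-final position, so it raises to [u]. /juzeovivunbaxo/ → juzeovivunbaxu.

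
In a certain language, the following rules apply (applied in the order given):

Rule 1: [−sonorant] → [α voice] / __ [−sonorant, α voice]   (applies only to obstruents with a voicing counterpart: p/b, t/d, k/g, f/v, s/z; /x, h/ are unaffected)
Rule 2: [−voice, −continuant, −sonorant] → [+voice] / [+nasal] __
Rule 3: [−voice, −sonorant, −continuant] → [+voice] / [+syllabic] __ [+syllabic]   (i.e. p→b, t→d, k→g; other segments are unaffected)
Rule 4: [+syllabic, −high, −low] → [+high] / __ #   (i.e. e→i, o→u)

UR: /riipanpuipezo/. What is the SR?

riibanbuibezu

Rule 1 (regressive voicing assimilation): no segment meets the environment; /riipanpuipezo/ is unchanged.
Rule 2 (post-nasal voicing): /p/ is a voiceless stop immediately after the nasal /n/, so it voices to [b]. /riipanpuipezo/ → riipanbuipezo.
Rule 3 (intervocalic voicing): /p/ is a voiceless stop between vowels /i/ and /a/, so it voices to [b]. /p/ is a voiceless stop between vowels /i/ and /e/, so it voices to [b]. /riipanbuipezo/ → riibanbuibezo.
Rule 4 (final vowel raising): /o/ is a mid vowel in word-final position, so it raises to [u]. /riibanbuibezo/ → riibanbuibezu.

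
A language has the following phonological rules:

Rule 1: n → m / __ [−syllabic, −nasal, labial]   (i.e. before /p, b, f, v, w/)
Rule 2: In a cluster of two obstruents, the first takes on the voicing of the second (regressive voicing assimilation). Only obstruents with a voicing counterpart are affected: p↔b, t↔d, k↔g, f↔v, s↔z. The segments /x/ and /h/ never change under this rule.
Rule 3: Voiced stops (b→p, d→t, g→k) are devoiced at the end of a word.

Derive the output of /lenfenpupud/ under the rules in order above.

Rule 1 (nasal place assimilation): /n/ precedes the labial consonant /f/, so it assimilates in place to [m]. /n/ precedes the labial consonant /p/, so it assimilates in place to [m]. /lenfenpupud/ → lemfempupud.
Rule 2 (regressive voicing assimilation): no segment meets the environment; /lemfempupud/ is unchanged.
Rule 3 (final devoicing): /d/ is a voiced stop in word-final position, so it devoices to [t]. /lemfempupud/ → lemfempuput.

lemfempuput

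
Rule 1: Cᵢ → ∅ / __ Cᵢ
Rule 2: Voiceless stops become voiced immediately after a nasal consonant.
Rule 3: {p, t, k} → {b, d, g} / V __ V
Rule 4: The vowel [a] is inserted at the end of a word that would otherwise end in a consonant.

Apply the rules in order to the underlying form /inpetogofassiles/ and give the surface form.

Rule 1 (degemination): /ss/ is a geminate; the first /s/ deletes. /inpetogofassiles/ → inpetogofasiles.
Rule 2 (post-nasal voicing): /p/ is a voiceless stop immediately after the nasal /n/, so it voices to [b]. /inpetogofasiles/ → inbetogofasiles.
Rule 3 (intervocalic voicing): /t/ is a voiceless stop between vowels /e/ and /o/, so it voices to [d]. /inbetogofasiles/ → inbedogofasiles.
Rule 4 (final a-epenthesis): the form ends in the consonant /s/, so [a] is inserted word-finally. /inbedogofasiles/ → inbedogofasilesa.

inbedogofasilesa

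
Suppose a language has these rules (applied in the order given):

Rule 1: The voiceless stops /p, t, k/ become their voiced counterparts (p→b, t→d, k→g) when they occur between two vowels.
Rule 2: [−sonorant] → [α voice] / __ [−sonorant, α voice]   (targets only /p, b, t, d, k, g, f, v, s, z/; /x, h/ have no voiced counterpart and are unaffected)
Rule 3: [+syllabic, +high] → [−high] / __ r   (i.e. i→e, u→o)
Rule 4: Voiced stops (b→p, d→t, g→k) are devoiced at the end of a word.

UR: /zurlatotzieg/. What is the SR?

zorladodziek

Rule 1 (intervocalic voicing): /t/ is a voiceless stop between vowels /a/ and /o/, so it voices to [d]. /zurlatotzieg/ → zurladotzieg.
Rule 2 (regressive voicing assimilation): /t/ precedes the voiced obstruent /z/, so it voices to [d] by assimilation. /zurladotzieg/ → zurladodzieg.
Rule 3 (pre-rhotic lowering): /u/ is a high vowel immediately before /r/, so it lowers to [o]. /zurladodzieg/ → zorladodzieg.
Rule 4 (final devoicing): /g/ is a voiced stop in word-final position, so it devoices to [k]. /zorladodzieg/ → zorladodziek.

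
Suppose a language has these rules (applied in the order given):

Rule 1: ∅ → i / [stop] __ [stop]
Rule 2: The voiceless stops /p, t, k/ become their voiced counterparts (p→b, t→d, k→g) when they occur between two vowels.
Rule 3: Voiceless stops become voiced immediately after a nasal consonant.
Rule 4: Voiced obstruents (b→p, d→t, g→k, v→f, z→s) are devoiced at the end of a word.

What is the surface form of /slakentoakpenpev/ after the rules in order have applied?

Rule 1 (stop-cluster i-epenthesis): /k/ and /p/ form a stop–stop cluster, so [i] is inserted between them. /slakentoakpenpev/ → slakentoakipenpev.
Rule 2 (intervocalic voicing): /k/ is a voiceless stop between vowels /a/ and /e/, so it voices to [g]. /k/ is a voiceless stop between vowels /a/ and /i/, so it voices to [g]. /p/ is a voiceless stop between vowels /i/ and /e/, so it voices to [b]. /slakentoakipenpev/ → slagentoagibenpev.
Rule 3 (post-nasal voicing): /t/ is a voiceless stop immediately after the nasal /n/, so it voices to [d]. /p/ is a voiceless stop immediately after the nasal /n/, so it voices to [b]. /slagentoagibenpev/ → slagendoagibenbev.
Rule 4 (final devoicing): /v/ is a voiced obstruent in word-final position, so it devoices to [f]. /slagendoagibenbev/ → slagendoagibenbef.

slagendoagibenbef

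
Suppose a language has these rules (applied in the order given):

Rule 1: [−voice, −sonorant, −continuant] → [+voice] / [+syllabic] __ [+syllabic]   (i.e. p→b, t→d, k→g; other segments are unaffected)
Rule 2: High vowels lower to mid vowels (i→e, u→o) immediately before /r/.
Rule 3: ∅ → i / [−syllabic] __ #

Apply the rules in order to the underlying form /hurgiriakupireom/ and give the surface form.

Rule 1 (intervocalic voicing): /k/ is a voiceless stop between vowels /a/ and /u/, so it voices to [g]. /p/ is a voiceless stop between vowels /u/ and /i/, so it voices to [b]. /hurgiriakupireom/ → hurgiriagubireom.
Rule 2 (pre-rhotic lowering): /u/ is a high vowel immediately before /r/, so it lowers to [o]. /i/ is a high vowel immediately before /r/, so it lowers to [e]. /i/ is a high vowel immediately before /r/, so it lowers to [e]. /hurgiriagubireom/ → horgeriagubereom.
Rule 3 (final i-epenthesis): the form ends in the consonant /m/, so [i] is inserted word-finally. /horgeriagubereom/ → horgeriagubereomi.

horgeriagubereomi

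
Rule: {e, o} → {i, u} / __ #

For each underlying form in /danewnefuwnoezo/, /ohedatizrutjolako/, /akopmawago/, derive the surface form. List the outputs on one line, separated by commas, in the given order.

/danewnefuwnoezo/: /o/ is a mid vowel in word-final position, so it raises to [u]. → [danewnefuwnoezu].
/ohedatizrutjolako/: /o/ is a mid vowel in word-final position, so it raises to [u]. → [ohedatizrutjolaku].
/akopmawago/: /o/ is a mid vowel in word-final position, so it raises to [u]. → [akopmawagu].

danewnefuwnoezu, ohedatizrutjolaku, akopmawagu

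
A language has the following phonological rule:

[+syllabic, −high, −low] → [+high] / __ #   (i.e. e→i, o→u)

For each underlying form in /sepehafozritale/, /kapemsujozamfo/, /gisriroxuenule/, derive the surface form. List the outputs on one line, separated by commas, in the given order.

/sepehafozritale/: /e/ is a mid vowel in word-final position, so it raises to [i]. → [sepehafozritali].
/kapemsujozamfo/: /o/ is a mid vowel in word-final position, so it raises to [u]. → [kapemsujozamfu].
/gisriroxuenule/: /e/ is a mid vowel in word-final position, so it raises to [i]. → [gisriroxuenuli].

sepehafozritali, kapemsujozamfu, gisriroxuenuli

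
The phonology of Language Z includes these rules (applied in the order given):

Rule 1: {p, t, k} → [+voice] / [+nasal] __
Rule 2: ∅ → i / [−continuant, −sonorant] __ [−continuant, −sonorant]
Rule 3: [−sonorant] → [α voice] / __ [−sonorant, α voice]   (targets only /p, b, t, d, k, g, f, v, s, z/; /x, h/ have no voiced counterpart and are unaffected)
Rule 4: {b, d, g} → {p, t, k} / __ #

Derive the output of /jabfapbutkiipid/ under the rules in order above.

Rule 1 (post-nasal voicing): no segment meets the environment; /jabfapbutkiipid/ is unchanged.
Rule 2 (stop-cluster i-epenthesis): /p/ and /b/ form a stop–stop cluster, so [i] is inserted between them. /t/ and /k/ form a stop–stop cluster, so [i] is inserted between them. /jabfapbutkiipid/ → jabfapibutikiipid.
Rule 3 (regressive voicing assimilation): /b/ precedes the voiceless obstruent /f/, so it devoices to [p] by assimilation. /jabfapibutikiipid/ → japfapibutikiipid.
Rule 4 (final devoicing): /d/ is a voiced stop in word-final position, so it devoices to [t]. /japfapibutikiipid/ → japfapibutikiipit.

japfapibutikiipit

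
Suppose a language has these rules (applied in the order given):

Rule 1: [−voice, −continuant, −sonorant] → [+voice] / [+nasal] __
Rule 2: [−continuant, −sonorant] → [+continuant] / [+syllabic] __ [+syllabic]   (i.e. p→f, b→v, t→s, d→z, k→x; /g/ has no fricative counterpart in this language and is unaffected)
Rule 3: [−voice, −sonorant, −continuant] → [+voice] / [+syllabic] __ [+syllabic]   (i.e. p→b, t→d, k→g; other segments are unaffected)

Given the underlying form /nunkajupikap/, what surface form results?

nungajufixap

Rule 1 (post-nasal voicing): /k/ is a voiceless stop immediately after the nasal /n/, so it voices to [g]. /nunkajupikap/ → nungajupikap.
Rule 2 (intervocalic spirantization): /p/ is a stop between vowels /u/ and /i/, so it spirantizes to the fricative [f]. /k/ is a stop between vowels /i/ and /a/, so it spirantizes to the fricative [x]. /nungajupikap/ → nungajufixap.
Rule 3 (intervocalic voicing): no segment meets the environment; /nungajufixap/ is unchanged.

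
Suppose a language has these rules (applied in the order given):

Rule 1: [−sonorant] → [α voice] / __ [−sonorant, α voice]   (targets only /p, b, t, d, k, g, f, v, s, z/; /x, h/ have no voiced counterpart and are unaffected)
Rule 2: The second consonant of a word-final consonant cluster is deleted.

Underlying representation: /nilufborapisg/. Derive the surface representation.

niluvborapiz

Rule 1 (regressive voicing assimilation): /f/ precedes the voiced obstruent /b/, so it voices to [v] by assimilation. /s/ precedes the voiced obstruent /g/, so it voices to [z] by assimilation. /nilufborapisg/ → niluvborapizg.
Rule 2 (final cluster simplification): /g/ is the second consonant of a word-final cluster /zg/, so it deletes. /niluvborapizg/ → niluvborapiz.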